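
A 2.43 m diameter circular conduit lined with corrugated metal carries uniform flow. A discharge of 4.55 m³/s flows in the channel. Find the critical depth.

At critical depth, Q² T / (g A³) = 1, i.e. A³/T = Q²/g = 4.55²/9.81 = 2.11.
At y = 0.789 m: A³/T = 0.9772 — short.
At y = 0.963 m: A³/T = 2.107 — matches.

y_c = 0.963 m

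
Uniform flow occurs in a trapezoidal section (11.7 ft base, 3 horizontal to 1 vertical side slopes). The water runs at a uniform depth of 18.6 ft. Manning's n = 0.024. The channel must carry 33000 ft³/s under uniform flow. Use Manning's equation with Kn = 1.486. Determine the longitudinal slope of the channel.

S = 0.0087

With bottom width b = 11.7 ft and side slope z = 3: A = (b + zy)y = (11.7 + 3×18.6)×18.6 = 1256 ft²; P = b + 2y√(1+z²) = 11.7 + 2×18.6×3.162 = 129.3 ft.
Hydraulic radius R = A/P = 1256/129.3 = 9.707 ft.
From Manning's equation, S = [nQ / (1.486 A R^(2/3))]² = [0.024 × 33000 / (1.486 × 1256 × 9.707^(2/3))]² = 0.0087.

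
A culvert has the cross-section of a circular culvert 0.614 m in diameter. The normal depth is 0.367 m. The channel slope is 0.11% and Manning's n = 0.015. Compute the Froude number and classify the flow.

For a circular section of diameter D = 0.614 m at depth y = 0.367 m, the central angle is θ = 2 arccos(1 − 2y/D) = 3.535 rad. Then A = (D²/8)(θ − sin θ) = 0.1847 m² and P = Dθ/2 = 1.085 m.
Hydraulic radius R = A/P = 0.1847/1.085 = 0.1701 m.
V = (1/n) R^(2/3) √S = (1/0.015) × 0.1701^(2/3) × √0.0011 = 0.6789 m/s. Hydraulic depth D_h = A/T = 0.1847/0.6022 = 0.3066 m.
Froude number Fr = V/√(g·D_h) = 0.6789/√(9.81×0.3066) = 0.391, which is less than 1, so the flow is subcritical.

subcritical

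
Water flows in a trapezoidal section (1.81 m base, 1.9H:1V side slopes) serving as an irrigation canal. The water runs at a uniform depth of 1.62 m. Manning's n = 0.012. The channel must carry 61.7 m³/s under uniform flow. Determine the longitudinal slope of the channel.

With bottom width b = 1.81 m and side slope z = 1.9: A = (b + zy)y = (1.81 + 1.9×1.62)×1.62 = 7.919 m²; P = b + 2y√(1+z²) = 1.81 + 2×1.62×2.147 = 8.767 m.
Hydraulic radius R = A/P = 7.919/8.767 = 0.9033 m.
From Manning's equation, S = [nQ / (1 A R^(2/3))]² = [0.012 × 61.7 / (1 × 7.919 × 0.9033^(2/3))]² = 0.01.

S = 0.01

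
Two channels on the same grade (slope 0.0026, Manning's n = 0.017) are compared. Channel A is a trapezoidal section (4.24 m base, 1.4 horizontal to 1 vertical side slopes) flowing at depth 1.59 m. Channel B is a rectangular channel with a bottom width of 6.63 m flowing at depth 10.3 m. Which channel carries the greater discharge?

channel B

Channel A: With bottom width b = 4.24 m and side slope z = 1.4: A = (b + zy)y = (4.24 + 1.4×1.59)×1.59 = 10.28 m²; P = b + 2y√(1+z²) = 4.24 + 2×1.59×1.72 = 9.711 m. Hydraulic radius R = A/P = 10.28/9.711 = 1.059 m. Q_A = (1/0.017)·10.28·1.059^(2/3)·√0.0026 = 32.03 m³/s.
Channel B: Flow area A = b·y = 6.63 × 10.3 = 68.29 m². Wetted perimeter P = b + 2y = 6.63 + 2×10.3 = 27.23 m. Hydraulic radius R = A/P = 68.29/27.23 = 2.508 m. Q_B = (1/0.017)·68.29·2.508^(2/3)·√0.0026 = 378.1 m³/s.
Q_A = 32.03 m³/s vs Q_B = 378.1 m³/s, so channel B carries more.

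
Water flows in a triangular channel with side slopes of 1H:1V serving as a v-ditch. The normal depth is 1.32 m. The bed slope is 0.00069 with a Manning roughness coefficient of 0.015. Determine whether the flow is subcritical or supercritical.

subcritical

For a triangular section with side slope z = 1: A = zy² = 1×1.32² = 1.742 m²; P = 2y√(1+z²) = 2×1.32×1.414 = 3.734 m.
Hydraulic radius R = A/P = 1.742/3.734 = 0.4667 m.
V = (1/n) R^(2/3) √S = (1/0.015) × 0.4667^(2/3) × √0.00069 = 1.054 m/s. Hydraulic depth D_h = A/T = 1.742/2.64 = 0.66 m.
Froude number Fr = V/√(g·D_h) = 1.054/√(9.81×0.66) = 0.414, which is less than 1, so the flow is subcritical.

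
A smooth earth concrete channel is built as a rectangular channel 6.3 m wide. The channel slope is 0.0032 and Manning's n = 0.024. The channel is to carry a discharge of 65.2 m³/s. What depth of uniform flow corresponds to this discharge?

y_n = 3.22 m

Manning's equation rearranged: A R^(2/3) = nQ / (1·√S) = 0.024 × 65.2 / (√0.0032) = 27.66.
Trying y = 4.11 m: A R^(2/3) = 38.08 — high.
Trying y = 3.22 m: A R^(2/3) = 27.66 — close enough.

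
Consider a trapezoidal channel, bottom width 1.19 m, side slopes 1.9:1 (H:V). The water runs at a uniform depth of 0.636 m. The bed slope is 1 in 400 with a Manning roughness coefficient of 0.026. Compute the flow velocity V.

V = 1.02 m/s

With bottom width b = 1.19 m and side slope z = 1.9: A = (b + zy)y = (1.19 + 1.9×0.636)×0.636 = 1.525 m²; P = b + 2y√(1+z²) = 1.19 + 2×0.636×2.147 = 3.921 m.
Hydraulic radius R = A/P = 1.525/3.921 = 0.389 m.
From Manning's equation, V = (1/n) R^(2/3) S^(1/2) = (1/0.026) × 0.389^(2/3) × 0.0025^(1/2) = 1.02 m/s.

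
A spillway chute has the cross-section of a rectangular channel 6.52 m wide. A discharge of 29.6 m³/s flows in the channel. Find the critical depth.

y_c = 1.28 m

For a rectangular channel, critical depth y_c = (q²/g)^(1/3) where q = Q/b = 29.6/6.52 = 4.54 m²/s.
So y_c = (4.54²/9.81)^(1/3) = 1.28 m.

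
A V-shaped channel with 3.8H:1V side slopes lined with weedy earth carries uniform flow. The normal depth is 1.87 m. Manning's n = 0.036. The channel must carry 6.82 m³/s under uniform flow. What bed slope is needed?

S = 0.00039

For a triangular section with side slope z = 3.8: A = zy² = 3.8×1.87² = 13.29 m²; P = 2y√(1+z²) = 2×1.87×3.929 = 14.7 m.
Hydraulic radius R = A/P = 13.29/14.7 = 0.9042 m.
From Manning's equation, S = [nQ / (1 A R^(2/3))]² = [0.036 × 6.82 / (1 × 13.29 × 0.9042^(2/3))]² = 0.00039.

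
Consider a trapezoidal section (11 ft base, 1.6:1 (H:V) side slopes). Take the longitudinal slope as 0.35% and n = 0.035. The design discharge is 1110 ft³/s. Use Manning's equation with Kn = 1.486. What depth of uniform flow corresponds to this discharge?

Manning's equation rearranged: A R^(2/3) = nQ / (1.486·√S) = 0.035 × 1110 / (1.486 × √0.0035) = 441.9.
At y = 8.66 ft: A R^(2/3) = 623.3 — over.
At y = 6.47 ft: A R^(2/3) = 342.3 — short.
At y = 7.34 ft: A R^(2/3) = 442.4 — ≈ 441.9.

y_n = 7.34 ft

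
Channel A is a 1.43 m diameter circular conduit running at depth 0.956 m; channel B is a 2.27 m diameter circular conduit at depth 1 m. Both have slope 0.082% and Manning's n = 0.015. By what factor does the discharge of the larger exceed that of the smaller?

Channel A: For a circular section of diameter D = 1.43 m at depth y = 0.956 m, the central angle is θ = 2 arccos(1 − 2y/D) = 3.829 rad. Then A = (D²/8)(θ − sin θ) = 1.141 m² and P = Dθ/2 = 2.738 m. Hydraulic radius R = A/P = 1.141/2.738 = 0.4168 m. Q_A = (1/0.015)·1.141·0.4168^(2/3)·√0.00082 = 1.215 m³/s.
Channel B: For a circular section of diameter D = 2.27 m at depth y = 1 m, the central angle is θ = 2 arccos(1 − 2y/D) = 2.903 rad. Then A = (D²/8)(θ − sin θ) = 1.718 m² and P = Dθ/2 = 3.295 m. Hydraulic radius R = A/P = 1.718/3.295 = 0.5213 m. Q_B = (1/0.015)·1.718·0.5213^(2/3)·√0.00082 = 2.124 m³/s.
The larger discharge is 2.124 m³/s and the smaller is 1.215 m³/s; the ratio is 1.75.

1.75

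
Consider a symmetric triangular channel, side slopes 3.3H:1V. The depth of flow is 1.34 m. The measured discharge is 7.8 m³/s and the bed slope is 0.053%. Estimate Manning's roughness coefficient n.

For a triangular section with side slope z = 3.3: A = zy² = 3.3×1.34² = 5.925 m²; P = 2y√(1+z²) = 2×1.34×3.448 = 9.241 m.
Hydraulic radius R = A/P = 5.925/9.241 = 0.6412 m.
Rearranging Manning's equation: n = (1/Q) A R^(2/3) S^(1/2) = (1/7.8) × 5.925 × 0.6412^(2/3) × √0.00053 = 0.013.

n = 0.013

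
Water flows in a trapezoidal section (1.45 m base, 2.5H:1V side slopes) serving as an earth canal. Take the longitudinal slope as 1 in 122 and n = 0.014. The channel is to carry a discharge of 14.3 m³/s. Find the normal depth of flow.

Manning's equation rearranged: A R^(2/3) = nQ / (1·√S) = 0.014 × 14.3 / (√0.008197) = 2.211.
At y = 1.16 m: A R^(2/3) = 3.808 — high.
At y = 0.795 m: A R^(2/3) = 1.668 — low.
At y = 0.906 m: A R^(2/3) = 2.209 — ≈ 2.211.

y_n = 0.906 m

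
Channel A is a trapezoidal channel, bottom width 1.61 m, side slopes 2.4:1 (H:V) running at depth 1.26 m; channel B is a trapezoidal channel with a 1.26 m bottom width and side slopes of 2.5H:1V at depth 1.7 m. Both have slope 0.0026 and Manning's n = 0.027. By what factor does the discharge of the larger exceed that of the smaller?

Channel A: With bottom width b = 1.61 m and side slope z = 2.4: A = (b + zy)y = (1.61 + 2.4×1.26)×1.26 = 5.839 m²; P = b + 2y√(1+z²) = 1.61 + 2×1.26×2.6 = 8.162 m. Hydraulic radius R = A/P = 5.839/8.162 = 0.7154 m. Q_A = (1/0.027)·5.839·0.7154^(2/3)·√0.0026 = 8.82 m³/s.
Channel B: With bottom width b = 1.26 m and side slope z = 2.5: A = (b + zy)y = (1.26 + 2.5×1.7)×1.7 = 9.367 m²; P = b + 2y√(1+z²) = 1.26 + 2×1.7×2.693 = 10.41 m. Hydraulic radius R = A/P = 9.367/10.41 = 0.8994 m. Q_B = (1/0.027)·9.367·0.8994^(2/3)·√0.0026 = 16.48 m³/s.
The larger discharge is 16.48 m³/s and the smaller is 8.82 m³/s; the ratio is 1.87.

1.87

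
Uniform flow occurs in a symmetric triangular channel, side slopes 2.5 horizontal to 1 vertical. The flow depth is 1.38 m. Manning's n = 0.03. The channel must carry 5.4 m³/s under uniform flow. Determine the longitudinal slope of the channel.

S = 0.0021

For a triangular section with side slope z = 2.5: A = zy² = 2.5×1.38² = 4.761 m²; P = 2y√(1+z²) = 2×1.38×2.693 = 7.432 m.
Hydraulic radius R = A/P = 4.761/7.432 = 0.6406 m.
From Manning's equation, S = [nQ / (1 A R^(2/3))]² = [0.03 × 5.4 / (1 × 4.761 × 0.6406^(2/3))]² = 0.0021.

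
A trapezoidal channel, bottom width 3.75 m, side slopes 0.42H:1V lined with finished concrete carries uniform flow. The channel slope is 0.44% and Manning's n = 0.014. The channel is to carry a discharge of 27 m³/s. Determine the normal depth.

y_n = 1.41 m

Manning's equation rearranged: A R^(2/3) = nQ / (1·√S) = 0.014 × 27 / (√0.0044) = 5.699.
At y = 1.18 m: A R^(2/3) = 4.296 — too small.
At y = 1.41 m: A R^(2/3) = 5.704 — matches.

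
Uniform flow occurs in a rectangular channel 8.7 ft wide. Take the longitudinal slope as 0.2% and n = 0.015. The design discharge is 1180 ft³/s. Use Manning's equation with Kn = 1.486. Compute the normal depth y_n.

y_n = 13.8 ft

Manning's equation rearranged: A R^(2/3) = nQ / (1.486·√S) = 0.015 × 1180 / (1.486 × √0.002) = 266.3.
At y = 15.5 ft: A R^(2/3) = 304.7 — over.
At y = 11.8 ft: A R^(2/3) = 221.9 — short.
At y = 13.8 ft: A R^(2/3) = 266.5 — close enough.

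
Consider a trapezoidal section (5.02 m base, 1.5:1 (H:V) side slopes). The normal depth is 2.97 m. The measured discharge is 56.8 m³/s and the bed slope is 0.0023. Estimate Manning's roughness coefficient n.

With bottom width b = 5.02 m and side slope z = 1.5: A = (b + zy)y = (5.02 + 1.5×2.97)×2.97 = 28.14 m²; P = b + 2y√(1+z²) = 5.02 + 2×2.97×1.803 = 15.73 m.
Hydraulic radius R = A/P = 28.14/15.73 = 1.789 m.
Rearranging Manning's equation: n = (1/Q) A R^(2/3) S^(1/2) = (1/56.8) × 28.14 × 1.789^(2/3) × √0.0023 = 0.035.

n = 0.035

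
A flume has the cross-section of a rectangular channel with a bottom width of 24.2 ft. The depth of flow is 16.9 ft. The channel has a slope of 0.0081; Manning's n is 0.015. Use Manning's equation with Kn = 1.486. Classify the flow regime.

supercritical

Flow area A = b·y = 24.2 × 16.9 = 409 ft². Wetted perimeter P = b + 2y = 24.2 + 2×16.9 = 58 ft.
Hydraulic radius R = A/P = 409/58 = 7.051 ft.
V = (1.486/n) R^(2/3) √S = (1.486/0.015) × 7.051^(2/3) × √0.0081 = 32.79 ft/s. Hydraulic depth D_h = A/T = 409/24.2 = 16.9 ft.
Froude number Fr = V/√(g·D_h) = 32.79/√(32.2×16.9) = 1.41, which is greater than 1, so the flow is supercritical.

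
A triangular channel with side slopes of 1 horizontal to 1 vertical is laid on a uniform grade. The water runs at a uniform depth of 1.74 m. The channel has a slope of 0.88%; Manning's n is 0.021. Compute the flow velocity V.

For a triangular section with side slope z = 1: A = zy² = 1×1.74² = 3.028 m²; P = 2y√(1+z²) = 2×1.74×1.414 = 4.921 m.
Hydraulic radius R = A/P = 3.028/4.921 = 0.6152 m.
From Manning's equation, V = (1/n) R^(2/3) S^(1/2) = (1/0.021) × 0.6152^(2/3) × 0.0088^(1/2) = 3.23 m/s.

V = 3.23 m/s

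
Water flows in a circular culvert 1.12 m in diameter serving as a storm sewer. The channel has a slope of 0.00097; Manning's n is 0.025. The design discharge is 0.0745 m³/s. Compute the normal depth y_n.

y_n = 0.285 m

Manning's equation rearranged: A R^(2/3) = nQ / (1·√S) = 0.025 × 0.0745 / (√0.00097) = 0.0598.
Try y = 0.339 m: A R^(2/3) = 0.08401 — high.
Try y = 0.255 m: A R^(2/3) = 0.04794 — low.
Try y = 0.285 m: A R^(2/3) = 0.05982 — ≈ 0.0598.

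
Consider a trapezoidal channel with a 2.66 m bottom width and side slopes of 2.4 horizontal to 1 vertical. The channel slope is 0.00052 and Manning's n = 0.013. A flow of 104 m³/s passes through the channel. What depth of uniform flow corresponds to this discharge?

y_n = 3.52 m

Manning's equation rearranged: A R^(2/3) = nQ / (1·√S) = 0.013 × 104 / (√0.00052) = 59.29.
Trying y = 4.21 m: A R^(2/3) = 90.59 — too large.
Trying y = 2.58 m: A R^(2/3) = 28.86 — too small.
Trying y = 3.52 m: A R^(2/3) = 59.24 — matches.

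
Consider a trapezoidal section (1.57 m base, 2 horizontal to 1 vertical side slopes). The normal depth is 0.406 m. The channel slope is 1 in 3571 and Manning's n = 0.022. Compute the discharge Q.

With bottom width b = 1.57 m and side slope z = 2: A = (b + zy)y = (1.57 + 2×0.406)×0.406 = 0.9671 m²; P = b + 2y√(1+z²) = 1.57 + 2×0.406×2.236 = 3.386 m.
Hydraulic radius R = A/P = 0.9671/3.386 = 0.2856 m.
Manning's equation: Q = (1/n) A R^(2/3) S^(1/2) = (1/0.022) × 0.9671 × 0.2856^(2/3) × 0.00028^(1/2) = 0.319 m³/s.

Q = 0.319 m³/s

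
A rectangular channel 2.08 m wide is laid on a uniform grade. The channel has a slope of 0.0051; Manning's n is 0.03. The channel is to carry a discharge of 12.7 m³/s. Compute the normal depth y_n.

Manning's equation rearranged: A R^(2/3) = nQ / (1·√S) = 0.03 × 12.7 / (√0.0051) = 5.335.
Try y = 2.13 m: A R^(2/3) = 3.489 — too small.
Try y = 3.39 m: A R^(2/3) = 6.055 — too large.
Try y = 3.04 m: A R^(2/3) = 5.335 — ≈ 5.335.

y_n = 3.04 m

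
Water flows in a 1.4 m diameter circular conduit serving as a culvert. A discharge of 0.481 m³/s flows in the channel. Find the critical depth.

y_c = 0.354 m

At critical depth, Q² T / (g A³) = 1, i.e. A³/T = Q²/g = 0.481²/9.81 = 0.02358.
At y = 0.278 m: A³/T = 0.00914 — low.
At y = 0.437 m: A³/T = 0.05326 — high.
At y = 0.354 m: A³/T = 0.0235 — close enough.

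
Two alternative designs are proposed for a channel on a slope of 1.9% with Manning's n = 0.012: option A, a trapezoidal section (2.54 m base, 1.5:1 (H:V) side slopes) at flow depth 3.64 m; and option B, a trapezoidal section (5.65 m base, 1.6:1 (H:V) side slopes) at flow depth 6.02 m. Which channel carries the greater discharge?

channel B

Channel A: With bottom width b = 2.54 m and side slope z = 1.5: A = (b + zy)y = (2.54 + 1.5×3.64)×3.64 = 29.12 m²; P = b + 2y√(1+z²) = 2.54 + 2×3.64×1.803 = 15.66 m. Hydraulic radius R = A/P = 29.12/15.66 = 1.859 m. Q_A = (1/0.012)·29.12·1.859^(2/3)·√0.019 = 505.7 m³/s.
Channel B: With bottom width b = 5.65 m and side slope z = 1.6: A = (b + zy)y = (5.65 + 1.6×6.02)×6.02 = 92 m²; P = b + 2y√(1+z²) = 5.65 + 2×6.02×1.887 = 28.37 m. Hydraulic radius R = A/P = 92/28.37 = 3.243 m. Q_B = (1/0.012)·92·3.243^(2/3)·√0.019 = 2315 m³/s.
Q_A = 505.7 m³/s vs Q_B = 2315 m³/s, so channel B carries more.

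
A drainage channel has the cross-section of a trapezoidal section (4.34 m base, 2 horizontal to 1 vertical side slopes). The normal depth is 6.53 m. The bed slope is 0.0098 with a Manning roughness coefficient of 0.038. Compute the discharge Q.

Q = 668 m³/s

With bottom width b = 4.34 m and side slope z = 2: A = (b + zy)y = (4.34 + 2×6.53)×6.53 = 113.6 m²; P = b + 2y√(1+z²) = 4.34 + 2×6.53×2.236 = 33.54 m.
Hydraulic radius R = A/P = 113.6/33.54 = 3.387 m.
Manning's equation: Q = (1/n) A R^(2/3) S^(1/2) = (1/0.038) × 113.6 × 3.387^(2/3) × 0.0098^(1/2) = 668 m³/s.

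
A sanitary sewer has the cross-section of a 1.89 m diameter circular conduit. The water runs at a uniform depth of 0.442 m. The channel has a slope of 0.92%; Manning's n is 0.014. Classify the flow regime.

For a circular section of diameter D = 1.89 m at depth y = 0.442 m, the central angle is θ = 2 arccos(1 − 2y/D) = 2.019 rad. Then A = (D²/8)(θ − sin θ) = 0.4991 m² and P = Dθ/2 = 1.908 m.
Hydraulic radius R = A/P = 0.4991/1.908 = 0.2616 m.
V = (1/n) R^(2/3) √S = (1/0.014) × 0.2616^(2/3) × √0.0092 = 2.802 m/s. Hydraulic depth D_h = A/T = 0.4991/1.6 = 0.3119 m.
Froude number Fr = V/√(g·D_h) = 2.802/√(9.81×0.3119) = 1.6, which is greater than 1, so the flow is supercritical.

supercritical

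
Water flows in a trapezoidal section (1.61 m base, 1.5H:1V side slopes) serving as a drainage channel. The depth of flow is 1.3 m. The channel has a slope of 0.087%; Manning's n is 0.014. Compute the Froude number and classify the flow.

subcritical

With bottom width b = 1.61 m and side slope z = 1.5: A = (b + zy)y = (1.61 + 1.5×1.3)×1.3 = 4.628 m²; P = b + 2y√(1+z²) = 1.61 + 2×1.3×1.803 = 6.297 m.
Hydraulic radius R = A/P = 4.628/6.297 = 0.7349 m.
V = (1/n) R^(2/3) √S = (1/0.014) × 0.7349^(2/3) × √0.00087 = 1.716 m/s. Hydraulic depth D_h = A/T = 4.628/5.51 = 0.8399 m.
Froude number Fr = V/√(g·D_h) = 1.716/√(9.81×0.8399) = 0.598, which is less than 1, so the flow is subcritical.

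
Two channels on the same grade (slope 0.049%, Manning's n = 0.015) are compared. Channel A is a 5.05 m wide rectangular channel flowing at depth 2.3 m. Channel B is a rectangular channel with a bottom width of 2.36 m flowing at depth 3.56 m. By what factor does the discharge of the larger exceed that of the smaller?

Channel A: Flow area A = b·y = 5.05 × 2.3 = 11.61 m². Wetted perimeter P = b + 2y = 5.05 + 2×2.3 = 9.65 m. Hydraulic radius R = A/P = 11.61/9.65 = 1.204 m. Q_A = (1/0.015)·11.61·1.204^(2/3)·√0.00049 = 19.39 m³/s.
Channel B: Flow area A = b·y = 2.36 × 3.56 = 8.402 m². Wetted perimeter P = b + 2y = 2.36 + 2×3.56 = 9.48 m. Hydraulic radius R = A/P = 8.402/9.48 = 0.8862 m. Q_B = (1/0.015)·8.402·0.8862^(2/3)·√0.00049 = 11.44 m³/s.
The larger discharge is 19.39 m³/s and the smaller is 11.44 m³/s; the ratio is 1.7.

1.7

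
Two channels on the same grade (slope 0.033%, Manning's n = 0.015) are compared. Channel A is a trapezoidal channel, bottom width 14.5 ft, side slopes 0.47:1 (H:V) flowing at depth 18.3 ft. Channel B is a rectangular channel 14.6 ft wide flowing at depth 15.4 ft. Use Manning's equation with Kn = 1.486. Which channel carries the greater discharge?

Channel A: With bottom width b = 14.5 ft and side slope z = 0.47: A = (b + zy)y = (14.5 + 0.47×18.3)×18.3 = 422.7 ft²; P = b + 2y√(1+z²) = 14.5 + 2×18.3×1.105 = 54.94 ft. Hydraulic radius R = A/P = 422.7/54.94 = 7.695 ft. Q_A = (1.486/0.015)·422.7·7.695^(2/3)·√0.00033 = 2965 ft³/s.
Channel B: Flow area A = b·y = 14.6 × 15.4 = 224.8 ft². Wetted perimeter P = b + 2y = 14.6 + 2×15.4 = 45.4 ft. Hydraulic radius R = A/P = 224.8/45.4 = 4.952 ft. Q_B = (1.486/0.015)·224.8·4.952^(2/3)·√0.00033 = 1176 ft³/s.
Q_A = 2965 ft³/s vs Q_B = 1176 ft³/s, so channel A carries more.

channel A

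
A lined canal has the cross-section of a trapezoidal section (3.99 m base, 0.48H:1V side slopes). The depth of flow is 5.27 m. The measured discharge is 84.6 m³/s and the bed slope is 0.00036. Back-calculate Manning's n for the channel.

With bottom width b = 3.99 m and side slope z = 0.48: A = (b + zy)y = (3.99 + 0.48×5.27)×5.27 = 34.36 m²; P = b + 2y√(1+z²) = 3.99 + 2×5.27×1.109 = 15.68 m.
Hydraulic radius R = A/P = 34.36/15.68 = 2.191 m.
Rearranging Manning's equation: n = (1/Q) A R^(2/3) S^(1/2) = (1/84.6) × 34.36 × 2.191^(2/3) × √0.00036 = 0.013.

n = 0.013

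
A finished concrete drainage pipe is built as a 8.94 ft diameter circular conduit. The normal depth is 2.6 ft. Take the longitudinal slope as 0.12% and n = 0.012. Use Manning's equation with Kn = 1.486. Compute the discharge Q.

Q = 84.9 ft³/s

For a circular section of diameter D = 8.94 ft at depth y = 2.6 ft, the central angle is θ = 2 arccos(1 − 2y/D) = 2.278 rad. Then A = (D²/8)(θ − sin θ) = 15.17 ft² and P = Dθ/2 = 10.18 ft.
Hydraulic radius R = A/P = 15.17/10.18 = 1.49 ft.
Manning's equation: Q = (1.486/n) A R^(2/3) S^(1/2) = (1.486/0.012) × 15.17 × 1.49^(2/3) × 0.0012^(1/2) = 84.9 ft³/s.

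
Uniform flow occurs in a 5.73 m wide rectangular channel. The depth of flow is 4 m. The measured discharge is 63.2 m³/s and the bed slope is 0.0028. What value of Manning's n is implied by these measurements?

Flow area A = b·y = 5.73 × 4 = 22.92 m². Wetted perimeter P = b + 2y = 5.73 + 2×4 = 13.73 m.
Hydraulic radius R = A/P = 22.92/13.73 = 1.669 m.
Rearranging Manning's equation: n = (1/Q) A R^(2/3) S^(1/2) = (1/63.2) × 22.92 × 1.669^(2/3) × √0.0028 = 0.027.

n = 0.027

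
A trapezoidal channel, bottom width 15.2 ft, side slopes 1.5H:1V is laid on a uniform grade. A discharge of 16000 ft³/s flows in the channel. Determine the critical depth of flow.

y_c = 19 ft

At critical depth, Q² T / (g A³) = 1, i.e. A³/T = Q²/g = 16000²/32.2 = 7950000.
At y = 22.4 ft: A³/T = 15850000 — high.
At y = 19 ft: A³/T = 7928000 — close enough.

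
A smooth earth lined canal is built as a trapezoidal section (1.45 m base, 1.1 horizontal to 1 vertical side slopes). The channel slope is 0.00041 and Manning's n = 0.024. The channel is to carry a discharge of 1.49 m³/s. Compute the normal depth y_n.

Manning's equation rearranged: A R^(2/3) = nQ / (1·√S) = 0.024 × 1.49 / (√0.00041) = 1.766.
Try y = 0.829 m: A R^(2/3) = 1.234 — too small.
Try y = 1.22 m: A R^(2/3) = 2.61 — too large.
Try y = 1 m: A R^(2/3) = 1.766 — ≈ 1.766.

y_n = 1 m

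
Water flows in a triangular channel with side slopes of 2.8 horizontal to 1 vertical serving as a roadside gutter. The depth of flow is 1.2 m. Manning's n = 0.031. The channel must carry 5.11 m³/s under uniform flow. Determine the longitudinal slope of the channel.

For a triangular section with side slope z = 2.8: A = zy² = 2.8×1.2² = 4.032 m²; P = 2y√(1+z²) = 2×1.2×2.973 = 7.136 m.
Hydraulic radius R = A/P = 4.032/7.136 = 0.565 m.
From Manning's equation, S = [nQ / (1 A R^(2/3))]² = [0.031 × 5.11 / (1 × 4.032 × 0.565^(2/3))]² = 0.0033.

S = 0.0033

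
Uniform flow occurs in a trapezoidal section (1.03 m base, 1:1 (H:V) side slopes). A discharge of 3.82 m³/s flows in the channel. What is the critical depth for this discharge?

At critical depth, Q² T / (g A³) = 1, i.e. A³/T = Q²/g = 3.82²/9.81 = 1.488.
Trying y = 0.978 m: A³/T = 2.536 — high.
Trying y = 0.627 m: A³/T = 0.491 — low.
Trying y = 0.849 m: A³/T = 1.488 — matches.

y_c = 0.849 m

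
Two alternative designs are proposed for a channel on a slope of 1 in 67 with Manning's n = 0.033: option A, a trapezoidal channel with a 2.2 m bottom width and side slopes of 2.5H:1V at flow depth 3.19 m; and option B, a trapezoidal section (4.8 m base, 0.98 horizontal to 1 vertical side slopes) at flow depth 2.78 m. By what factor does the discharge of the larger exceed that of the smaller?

1.56

Channel A: With bottom width b = 2.2 m and side slope z = 2.5: A = (b + zy)y = (2.2 + 2.5×3.19)×3.19 = 32.46 m²; P = b + 2y√(1+z²) = 2.2 + 2×3.19×2.693 = 19.38 m. Hydraulic radius R = A/P = 32.46/19.38 = 1.675 m. Q_A = (1/0.033)·32.46·1.675^(2/3)·√0.01493 = 169.5 m³/s.
Channel B: With bottom width b = 4.8 m and side slope z = 0.98: A = (b + zy)y = (4.8 + 0.98×2.78)×2.78 = 20.92 m²; P = b + 2y√(1+z²) = 4.8 + 2×2.78×1.4 = 12.58 m. Hydraulic radius R = A/P = 20.92/12.58 = 1.662 m. Q_B = (1/0.033)·20.92·1.662^(2/3)·√0.01493 = 108.7 m³/s.
The larger discharge is 169.5 m³/s and the smaller is 108.7 m³/s; the ratio is 1.56.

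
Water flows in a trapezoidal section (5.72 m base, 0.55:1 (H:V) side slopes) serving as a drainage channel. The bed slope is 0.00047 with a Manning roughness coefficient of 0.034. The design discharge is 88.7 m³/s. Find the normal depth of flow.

y_n = 6.92 m

Manning's equation rearranged: A R^(2/3) = nQ / (1·√S) = 0.034 × 88.7 / (√0.00047) = 139.1.
Try y = 6.09 m: A R^(2/3) = 110.1 — too small.
Try y = 8.47 m: A R^(2/3) = 203 — too large.
Try y = 6.92 m: A R^(2/3) = 139.1 — close enough.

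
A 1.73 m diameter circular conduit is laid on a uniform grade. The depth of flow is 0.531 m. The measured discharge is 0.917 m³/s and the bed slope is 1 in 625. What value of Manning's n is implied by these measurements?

For a circular section of diameter D = 1.73 m at depth y = 0.531 m, the central angle is θ = 2 arccos(1 − 2y/D) = 2.349 rad. Then A = (D²/8)(θ − sin θ) = 0.6122 m² and P = Dθ/2 = 2.032 m.
Hydraulic radius R = A/P = 0.6122/2.032 = 0.3013 m.
Rearranging Manning's equation: n = (1/Q) A R^(2/3) S^(1/2) = (1/0.917) × 0.6122 × 0.3013^(2/3) × √0.0016 = 0.012.

n = 0.012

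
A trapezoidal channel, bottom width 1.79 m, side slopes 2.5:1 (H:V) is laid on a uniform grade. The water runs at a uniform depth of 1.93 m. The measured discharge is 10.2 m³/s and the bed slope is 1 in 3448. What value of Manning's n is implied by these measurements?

n = 0.022

With bottom width b = 1.79 m and side slope z = 2.5: A = (b + zy)y = (1.79 + 2.5×1.93)×1.93 = 12.77 m²; P = b + 2y√(1+z²) = 1.79 + 2×1.93×2.693 = 12.18 m.
Hydraulic radius R = A/P = 12.77/12.18 = 1.048 m.
Rearranging Manning's equation: n = (1/Q) A R^(2/3) S^(1/2) = (1/10.2) × 12.77 × 1.048^(2/3) × √0.00029 = 0.022.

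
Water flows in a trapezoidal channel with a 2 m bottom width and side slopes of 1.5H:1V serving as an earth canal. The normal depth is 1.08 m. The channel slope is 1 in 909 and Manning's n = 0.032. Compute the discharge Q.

Q = 3.08 m³/s

With bottom width b = 2 m and side slope z = 1.5: A = (b + zy)y = (2 + 1.5×1.08)×1.08 = 3.91 m²; P = b + 2y√(1+z²) = 2 + 2×1.08×1.803 = 5.894 m.
Hydraulic radius R = A/P = 3.91/5.894 = 0.6633 m.
Manning's equation: Q = (1/n) A R^(2/3) S^(1/2) = (1/0.032) × 3.91 × 0.6633^(2/3) × 0.0011^(1/2) = 3.08 m³/s.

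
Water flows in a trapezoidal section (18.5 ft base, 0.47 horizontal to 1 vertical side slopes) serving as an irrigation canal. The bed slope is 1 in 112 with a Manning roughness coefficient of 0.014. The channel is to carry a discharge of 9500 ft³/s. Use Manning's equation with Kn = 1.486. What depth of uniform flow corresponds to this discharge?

Manning's equation rearranged: A R^(2/3) = nQ / (1.486·√S) = 0.014 × 9500 / (1.486 × √0.008929) = 947.2.
Trying y = 9.2 ft: A R^(2/3) = 646.9 — low.
Trying y = 13.4 ft: A R^(2/3) = 1205 — high.
Trying y = 11.6 ft: A R^(2/3) = 947.3 — ≈ 947.2.

y_n = 11.6 ft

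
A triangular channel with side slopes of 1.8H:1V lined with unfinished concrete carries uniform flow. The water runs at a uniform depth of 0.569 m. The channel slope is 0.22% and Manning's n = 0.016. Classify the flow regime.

subcritical

For a triangular section with side slope z = 1.8: A = zy² = 1.8×0.569² = 0.5828 m²; P = 2y√(1+z²) = 2×0.569×2.059 = 2.343 m.
Hydraulic radius R = A/P = 0.5828/2.343 = 0.2487 m.
V = (1/n) R^(2/3) √S = (1/0.016) × 0.2487^(2/3) × √0.0022 = 1.159 m/s. Hydraulic depth D_h = A/T = 0.5828/2.048 = 0.2845 m.
Froude number Fr = V/√(g·D_h) = 1.159/√(9.81×0.2845) = 0.694, which is less than 1, so the flow is subcritical.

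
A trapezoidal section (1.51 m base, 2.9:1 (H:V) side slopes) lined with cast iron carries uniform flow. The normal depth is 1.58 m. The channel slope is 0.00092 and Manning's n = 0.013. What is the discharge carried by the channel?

Q = 20.3 m³/s

With bottom width b = 1.51 m and side slope z = 2.9: A = (b + zy)y = (1.51 + 2.9×1.58)×1.58 = 9.625 m²; P = b + 2y√(1+z²) = 1.51 + 2×1.58×3.068 = 11.2 m.
Hydraulic radius R = A/P = 9.625/11.2 = 0.8591 m.
Manning's equation: Q = (1/n) A R^(2/3) S^(1/2) = (1/0.013) × 9.625 × 0.8591^(2/3) × 0.00092^(1/2) = 20.3 m³/s.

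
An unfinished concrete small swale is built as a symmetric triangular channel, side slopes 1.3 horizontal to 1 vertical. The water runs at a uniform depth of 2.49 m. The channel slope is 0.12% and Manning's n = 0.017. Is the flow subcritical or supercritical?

For a triangular section with side slope z = 1.3: A = zy² = 1.3×2.49² = 8.06 m²; P = 2y√(1+z²) = 2×2.49×1.64 = 8.168 m.
Hydraulic radius R = A/P = 8.06/8.168 = 0.9868 m.
V = (1/n) R^(2/3) √S = (1/0.017) × 0.9868^(2/3) × √0.0012 = 2.02 m/s. Hydraulic depth D_h = A/T = 8.06/6.474 = 1.245 m.
Froude number Fr = V/√(g·D_h) = 2.02/√(9.81×1.245) = 0.578, which is less than 1, so the flow is subcritical.

subcritical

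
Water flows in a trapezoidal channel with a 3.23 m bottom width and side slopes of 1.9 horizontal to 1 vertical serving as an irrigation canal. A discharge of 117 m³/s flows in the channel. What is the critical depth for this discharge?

At critical depth, Q² T / (g A³) = 1, i.e. A³/T = Q²/g = 117²/9.81 = 1395.
Trying y = 3.75 m: A³/T = 3350 — too large.
Trying y = 2.51 m: A³/T = 633.9 — too small.
Trying y = 3.04 m: A³/T = 1388 — ≈ 1395.

y_c = 3.04 m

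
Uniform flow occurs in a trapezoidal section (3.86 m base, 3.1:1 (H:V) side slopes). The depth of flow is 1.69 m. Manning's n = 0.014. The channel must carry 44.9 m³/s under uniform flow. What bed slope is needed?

S = 0.0016

With bottom width b = 3.86 m and side slope z = 3.1: A = (b + zy)y = (3.86 + 3.1×1.69)×1.69 = 15.38 m²; P = b + 2y√(1+z²) = 3.86 + 2×1.69×3.257 = 14.87 m.
Hydraulic radius R = A/P = 15.38/14.87 = 1.034 m.
From Manning's equation, S = [nQ / (1 A R^(2/3))]² = [0.014 × 44.9 / (1 × 15.38 × 1.034^(2/3))]² = 0.0016.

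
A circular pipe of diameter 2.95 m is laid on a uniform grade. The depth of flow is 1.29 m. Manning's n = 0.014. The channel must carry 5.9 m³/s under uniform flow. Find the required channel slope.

S = 0.0014

For a circular section of diameter D = 2.95 m at depth y = 1.29 m, the central angle is θ = 2 arccos(1 − 2y/D) = 2.89 rad. Then A = (D²/8)(θ − sin θ) = 2.873 m² and P = Dθ/2 = 4.263 m.
Hydraulic radius R = A/P = 2.873/4.263 = 0.674 m.
From Manning's equation, S = [nQ / (1 A R^(2/3))]² = [0.014 × 5.9 / (1 × 2.873 × 0.674^(2/3))]² = 0.0014.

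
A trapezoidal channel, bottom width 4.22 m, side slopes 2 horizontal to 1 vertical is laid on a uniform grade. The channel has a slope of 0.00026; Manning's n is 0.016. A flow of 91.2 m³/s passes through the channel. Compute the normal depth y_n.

y_n = 4.16 m

Manning's equation rearranged: A R^(2/3) = nQ / (1·√S) = 0.016 × 91.2 / (√0.00026) = 90.5.
Try y = 4.76 m: A R^(2/3) = 122.5 — too large.
Try y = 2.93 m: A R^(2/3) = 42.15 — too small.
Try y = 4.16 m: A R^(2/3) = 90.52 — close enough.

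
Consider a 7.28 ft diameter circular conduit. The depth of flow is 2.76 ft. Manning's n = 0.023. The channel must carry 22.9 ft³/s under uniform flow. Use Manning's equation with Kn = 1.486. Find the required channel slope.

For a circular section of diameter D = 7.28 ft at depth y = 2.76 ft, the central angle is θ = 2 arccos(1 − 2y/D) = 2.653 rad. Then A = (D²/8)(θ − sin θ) = 14.47 ft² and P = Dθ/2 = 9.658 ft.
Hydraulic radius R = A/P = 14.47/9.658 = 1.498 ft.
From Manning's equation, S = [nQ / (1.486 A R^(2/3))]² = [0.023 × 22.9 / (1.486 × 14.47 × 1.498^(2/3))]² = 0.00035.

S = 0.00035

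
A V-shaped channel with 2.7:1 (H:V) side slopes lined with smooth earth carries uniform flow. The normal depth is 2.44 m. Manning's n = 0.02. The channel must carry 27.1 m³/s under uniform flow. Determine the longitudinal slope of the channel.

S = 0.00095

For a triangular section with side slope z = 2.7: A = zy² = 2.7×2.44² = 16.07 m²; P = 2y√(1+z²) = 2×2.44×2.879 = 14.05 m.
Hydraulic radius R = A/P = 16.07/14.05 = 1.144 m.
From Manning's equation, S = [nQ / (1 A R^(2/3))]² = [0.02 × 27.1 / (1 × 16.07 × 1.144^(2/3))]² = 0.00095.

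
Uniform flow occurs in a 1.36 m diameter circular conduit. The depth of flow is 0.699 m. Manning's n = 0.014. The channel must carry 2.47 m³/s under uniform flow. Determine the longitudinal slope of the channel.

S = 0.0087

For a circular section of diameter D = 1.36 m at depth y = 0.699 m, the central angle is θ = 2 arccos(1 − 2y/D) = 3.197 rad. Then A = (D²/8)(θ − sin θ) = 0.7522 m² and P = Dθ/2 = 2.174 m.
Hydraulic radius R = A/P = 0.7522/2.174 = 0.3459 m.
From Manning's equation, S = [nQ / (1 A R^(2/3))]² = [0.014 × 2.47 / (1 × 0.7522 × 0.3459^(2/3))]² = 0.0087.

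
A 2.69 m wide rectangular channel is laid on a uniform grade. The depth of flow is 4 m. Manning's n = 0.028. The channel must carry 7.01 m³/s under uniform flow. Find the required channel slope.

S = 0.00033

Flow area A = b·y = 2.69 × 4 = 10.76 m². Wetted perimeter P = b + 2y = 2.69 + 2×4 = 10.69 m.
Hydraulic radius R = A/P = 10.76/10.69 = 1.007 m.
From Manning's equation, S = [nQ / (1 A R^(2/3))]² = [0.028 × 7.01 / (1 × 10.76 × 1.007^(2/3))]² = 0.00033.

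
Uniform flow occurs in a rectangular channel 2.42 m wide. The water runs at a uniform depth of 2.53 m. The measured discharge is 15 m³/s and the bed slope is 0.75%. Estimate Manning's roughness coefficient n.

Flow area A = b·y = 2.42 × 2.53 = 6.123 m². Wetted perimeter P = b + 2y = 2.42 + 2×2.53 = 7.48 m.
Hydraulic radius R = A/P = 6.123/7.48 = 0.8185 m.
Rearranging Manning's equation: n = (1/Q) A R^(2/3) S^(1/2) = (1/15) × 6.123 × 0.8185^(2/3) × √0.0075 = 0.0309.

n = 0.0309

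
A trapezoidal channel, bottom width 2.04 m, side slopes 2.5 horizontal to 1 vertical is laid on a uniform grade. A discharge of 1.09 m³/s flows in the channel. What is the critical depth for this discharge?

y_c = 0.273 m

At critical depth, Q² T / (g A³) = 1, i.e. A³/T = Q²/g = 1.09²/9.81 = 0.1211.
At y = 0.317 m: A³/T = 0.1997 — high.
At y = 0.187 m: A³/T = 0.03465 — low.
At y = 0.273 m: A³/T = 0.1206 — close enough.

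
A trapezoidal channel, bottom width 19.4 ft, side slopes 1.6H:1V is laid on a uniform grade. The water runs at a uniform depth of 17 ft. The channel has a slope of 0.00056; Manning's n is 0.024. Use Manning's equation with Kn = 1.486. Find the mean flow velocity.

With bottom width b = 19.4 ft and side slope z = 1.6: A = (b + zy)y = (19.4 + 1.6×17)×17 = 792.2 ft²; P = b + 2y√(1+z²) = 19.4 + 2×17×1.887 = 83.55 ft.
Hydraulic radius R = A/P = 792.2/83.55 = 9.482 ft.
From Manning's equation, V = (1.486/n) R^(2/3) S^(1/2) = (1.486/0.024) × 9.482^(2/3) × 0.00056^(1/2) = 6.56 ft/s.

V = 6.56 ft/s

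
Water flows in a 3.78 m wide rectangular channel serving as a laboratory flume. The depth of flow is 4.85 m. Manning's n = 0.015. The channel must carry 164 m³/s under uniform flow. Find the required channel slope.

Flow area A = b·y = 3.78 × 4.85 = 18.33 m². Wetted perimeter P = b + 2y = 3.78 + 2×4.85 = 13.48 m.
Hydraulic radius R = A/P = 18.33/13.48 = 1.36 m.
From Manning's equation, S = [nQ / (1 A R^(2/3))]² = [0.015 × 164 / (1 × 18.33 × 1.36^(2/3))]² = 0.0119.

S = 0.0119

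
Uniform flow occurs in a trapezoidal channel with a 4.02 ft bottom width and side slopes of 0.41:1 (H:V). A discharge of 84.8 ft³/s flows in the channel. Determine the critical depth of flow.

At critical depth, Q² T / (g A³) = 1, i.e. A³/T = Q²/g = 84.8²/32.2 = 223.3.
Try y = 2.71 ft: A³/T = 430.7 — too large.
Try y = 2.22 ft: A³/T = 224.5 — close enough.

y_c = 2.22 ft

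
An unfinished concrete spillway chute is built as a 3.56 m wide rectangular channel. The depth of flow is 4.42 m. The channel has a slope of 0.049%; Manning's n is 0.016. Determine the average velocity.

V = 1.62 m/s

Flow area A = b·y = 3.56 × 4.42 = 15.74 m². Wetted perimeter P = b + 2y = 3.56 + 2×4.42 = 12.4 m.
Hydraulic radius R = A/P = 15.74/12.4 = 1.269 m.
From Manning's equation, V = (1/n) R^(2/3) S^(1/2) = (1/0.016) × 1.269^(2/3) × 0.00049^(1/2) = 1.62 m/s.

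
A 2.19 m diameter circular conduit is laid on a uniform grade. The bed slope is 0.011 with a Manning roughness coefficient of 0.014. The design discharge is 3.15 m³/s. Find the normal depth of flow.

y_n = 0.605 m

Manning's equation rearranged: A R^(2/3) = nQ / (1·√S) = 0.014 × 3.15 / (√0.011) = 0.4205.
At y = 0.543 m: A R^(2/3) = 0.3397 — too small.
At y = 0.682 m: A R^(2/3) = 0.5306 — too large.
At y = 0.605 m: A R^(2/3) = 0.4204 — ≈ 0.4205.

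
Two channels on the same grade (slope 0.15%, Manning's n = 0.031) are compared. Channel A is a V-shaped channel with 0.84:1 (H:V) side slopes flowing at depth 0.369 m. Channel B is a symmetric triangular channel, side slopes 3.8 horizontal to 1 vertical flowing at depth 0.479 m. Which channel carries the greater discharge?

channel B

Channel A: For a triangular section with side slope z = 0.84: A = zy² = 0.84×0.369² = 0.1144 m²; P = 2y√(1+z²) = 2×0.369×1.306 = 0.9638 m. Hydraulic radius R = A/P = 0.1144/0.9638 = 0.1187 m. Q_A = (1/0.031)·0.1144·0.1187^(2/3)·√0.0015 = 0.03451 m³/s.
Channel B: For a triangular section with side slope z = 3.8: A = zy² = 3.8×0.479² = 0.8719 m²; P = 2y√(1+z²) = 2×0.479×3.929 = 3.764 m. Hydraulic radius R = A/P = 0.8719/3.764 = 0.2316 m. Q_B = (1/0.031)·0.8719·0.2316^(2/3)·√0.0015 = 0.4108 m³/s.
Q_A = 0.03451 m³/s vs Q_B = 0.4108 m³/s, so channel B carries more.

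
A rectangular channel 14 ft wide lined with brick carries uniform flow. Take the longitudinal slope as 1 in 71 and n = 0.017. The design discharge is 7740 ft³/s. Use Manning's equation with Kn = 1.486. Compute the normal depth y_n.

Manning's equation rearranged: A R^(2/3) = nQ / (1.486·√S) = 0.017 × 7740 / (1.486 × √0.01408) = 746.1.
Trying y = 14.2 ft: A R^(2/3) = 556.9 — low.
Trying y = 22.6 ft: A R^(2/3) = 967.2 — high.
Trying y = 18.1 ft: A R^(2/3) = 745.7 — close enough.

y_n = 18.1 ft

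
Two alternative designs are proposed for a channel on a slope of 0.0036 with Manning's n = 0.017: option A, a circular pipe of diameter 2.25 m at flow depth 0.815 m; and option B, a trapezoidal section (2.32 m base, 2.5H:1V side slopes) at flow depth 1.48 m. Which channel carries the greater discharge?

channel B

Channel A: For a circular section of diameter D = 2.25 m at depth y = 0.815 m, the central angle is θ = 2 arccos(1 − 2y/D) = 2.583 rad. Then A = (D²/8)(θ − sin θ) = 1.299 m² and P = Dθ/2 = 2.906 m. Hydraulic radius R = A/P = 1.299/2.906 = 0.4471 m. Q_A = (1/0.017)·1.299·0.4471^(2/3)·√0.0036 = 2.682 m³/s.
Channel B: With bottom width b = 2.32 m and side slope z = 2.5: A = (b + zy)y = (2.32 + 2.5×1.48)×1.48 = 8.91 m²; P = b + 2y√(1+z²) = 2.32 + 2×1.48×2.693 = 10.29 m. Hydraulic radius R = A/P = 8.91/10.29 = 0.8658 m. Q_B = (1/0.017)·8.91·0.8658^(2/3)·√0.0036 = 28.57 m³/s.
Q_A = 2.682 m³/s vs Q_B = 28.57 m³/s, so channel B carries more.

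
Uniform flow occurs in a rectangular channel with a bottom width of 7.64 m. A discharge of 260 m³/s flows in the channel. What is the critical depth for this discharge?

y_c = 4.91 m

For a rectangular channel, critical depth y_c = (q²/g)^(1/3) where q = Q/b = 260/7.64 = 34.03 m²/s.
So y_c = (34.03²/9.81)^(1/3) = 4.91 m.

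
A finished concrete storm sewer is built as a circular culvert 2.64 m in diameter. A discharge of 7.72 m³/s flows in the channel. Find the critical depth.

At critical depth, Q² T / (g A³) = 1, i.e. A³/T = Q²/g = 7.72²/9.81 = 6.075.
At y = 1.51 m: A³/T = 12.98 — high.
At y = 0.961 m: A³/T = 2.299 — low.
At y = 1.24 m: A³/T = 6.116 — ≈ 6.075.

y_c = 1.24 m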